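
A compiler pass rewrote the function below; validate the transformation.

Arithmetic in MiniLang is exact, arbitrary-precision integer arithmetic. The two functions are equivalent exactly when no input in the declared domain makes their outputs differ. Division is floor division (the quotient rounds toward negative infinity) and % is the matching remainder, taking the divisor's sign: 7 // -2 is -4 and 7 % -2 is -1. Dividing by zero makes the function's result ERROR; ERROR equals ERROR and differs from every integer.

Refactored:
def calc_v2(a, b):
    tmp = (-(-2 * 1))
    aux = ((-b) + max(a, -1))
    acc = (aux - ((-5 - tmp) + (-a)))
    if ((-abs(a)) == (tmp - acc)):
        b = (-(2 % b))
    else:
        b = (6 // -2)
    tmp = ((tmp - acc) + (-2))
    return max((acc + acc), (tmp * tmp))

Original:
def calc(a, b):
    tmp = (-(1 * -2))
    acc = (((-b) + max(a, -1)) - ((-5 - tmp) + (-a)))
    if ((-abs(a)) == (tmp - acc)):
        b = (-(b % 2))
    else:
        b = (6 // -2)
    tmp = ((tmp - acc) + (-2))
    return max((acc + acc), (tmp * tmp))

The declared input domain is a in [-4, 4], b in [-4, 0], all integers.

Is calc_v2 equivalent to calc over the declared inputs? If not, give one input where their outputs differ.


These are not equivalent — on a=-2, b=0 the outputs split (16 vs ERROR).
calc: tmp = 2; acc = 4; ((-abs(a)) == (tmp - acc)) -> true; b = 0; tmp = -4; return 16
calc_v2: tmp = 2; aux = -1; acc = 4; ((-abs(a)) == (tmp - acc)) -> true; division by zero -> ERROR
verdict: not equivalent; witness: a=-2, b=0


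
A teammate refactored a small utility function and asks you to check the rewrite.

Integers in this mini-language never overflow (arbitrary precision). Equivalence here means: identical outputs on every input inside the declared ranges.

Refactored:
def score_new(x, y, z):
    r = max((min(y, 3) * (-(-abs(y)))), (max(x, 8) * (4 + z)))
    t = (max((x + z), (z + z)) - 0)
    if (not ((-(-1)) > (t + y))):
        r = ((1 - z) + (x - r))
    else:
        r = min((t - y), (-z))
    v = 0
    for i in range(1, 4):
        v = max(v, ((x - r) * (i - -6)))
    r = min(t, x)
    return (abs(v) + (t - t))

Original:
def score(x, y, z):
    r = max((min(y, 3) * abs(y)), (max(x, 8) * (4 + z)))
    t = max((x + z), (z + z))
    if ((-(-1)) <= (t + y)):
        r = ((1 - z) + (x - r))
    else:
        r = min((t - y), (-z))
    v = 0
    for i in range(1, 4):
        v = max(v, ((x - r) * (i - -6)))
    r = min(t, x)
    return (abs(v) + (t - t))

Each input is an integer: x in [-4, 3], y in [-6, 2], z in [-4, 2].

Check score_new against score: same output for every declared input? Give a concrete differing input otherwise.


Comparing the listings, the differences include: comparison usage differs, plus arithmetic usage differs, plus boolean connective usage differs, plus constant usage differs.
One worked example (x=-1, y=-5, z=0) — score: r becomes 32; next t becomes 0; next ((-(-1)) <= (t + y)) evaluates to false; next r becomes 0; next v becomes 0; next at i=1:; next v becomes 0; next at i=2:; next v becomes 0; next at i=3:; next v becomes 0; next r becomes -1; next final value 0; score_new: r becomes 32; next t becomes 0; next (not ((-(-1)) > (t + y))) evaluates to false; next r becomes 0; next v becomes 0; next at i=1:; next v becomes 0; next at i=2:; next v becomes 0; next at i=3:; next v becomes 0; next r becomes -1; next final value 0; agreement on 0.
Sweeping the whole domain (504 inputs) finds no disagreement.
verdict: equivalent


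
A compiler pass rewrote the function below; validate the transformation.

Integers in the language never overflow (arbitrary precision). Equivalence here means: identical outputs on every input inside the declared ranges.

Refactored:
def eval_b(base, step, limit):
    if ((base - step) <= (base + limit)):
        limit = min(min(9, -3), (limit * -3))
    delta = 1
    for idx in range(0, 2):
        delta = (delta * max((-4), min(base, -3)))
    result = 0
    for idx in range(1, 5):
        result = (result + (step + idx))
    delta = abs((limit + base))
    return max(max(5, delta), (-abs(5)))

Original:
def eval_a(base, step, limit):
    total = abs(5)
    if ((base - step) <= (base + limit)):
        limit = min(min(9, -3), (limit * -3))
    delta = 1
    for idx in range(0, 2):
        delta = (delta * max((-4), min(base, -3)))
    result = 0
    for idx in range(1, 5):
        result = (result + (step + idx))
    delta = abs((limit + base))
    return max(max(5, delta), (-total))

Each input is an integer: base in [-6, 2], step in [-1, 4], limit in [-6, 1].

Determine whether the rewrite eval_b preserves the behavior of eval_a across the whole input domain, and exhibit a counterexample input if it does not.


Equivalent — the differences include local variable names differ, statement counts differ, yet no declared input distinguishes the two.
Tracing base=-1, step=3, limit=-5: eval_a: total=5, then ((base - step) <= (base + limit)) is false, then delta=1, then (idx=0), then delta=-3, then (idx=1), then delta=9, then result=0, then (idx=1), then result=4, then (idx=2), then result=9, then (idx=3), then result=15, then (idx=4), then result=22, then delta=6, then returns 6 | eval_b: ((base - step) <= (base + limit)) is false, then delta=1, then (idx=0), then delta=-3, then (idx=1), then delta=9, then result=0, then (idx=1), then result=4, then (idx=2), then result=9, then (idx=3), then result=15, then (idx=4), then result=22, then delta=6, then returns 6 — matching result 6.
Every one of the 432 inputs gives matching results.
verdict: equivalent


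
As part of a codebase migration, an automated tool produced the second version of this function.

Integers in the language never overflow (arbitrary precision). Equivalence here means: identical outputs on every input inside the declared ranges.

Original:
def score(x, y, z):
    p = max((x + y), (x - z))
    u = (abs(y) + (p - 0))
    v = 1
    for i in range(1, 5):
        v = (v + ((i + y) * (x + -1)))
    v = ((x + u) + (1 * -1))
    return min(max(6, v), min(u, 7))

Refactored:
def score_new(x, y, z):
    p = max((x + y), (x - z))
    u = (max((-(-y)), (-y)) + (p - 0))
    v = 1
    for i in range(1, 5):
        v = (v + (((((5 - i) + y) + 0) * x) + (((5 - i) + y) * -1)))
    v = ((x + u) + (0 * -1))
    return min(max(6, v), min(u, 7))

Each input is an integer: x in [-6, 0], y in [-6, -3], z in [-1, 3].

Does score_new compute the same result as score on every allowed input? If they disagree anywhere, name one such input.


Not equivalent: x=0, y=-6, z=-1 separates them (6 vs 7).
score: p becomes 1; next u becomes 7; next v becomes 1; next at i=1:; next v becomes 6; next at i=2:; next v becomes 10; next at i=3:; next v becomes 13; next at i=4:; next v becomes 15; next v becomes 6; next final value 6
score_new: p becomes 1; next u becomes 7; next v becomes 1; next at i=1:; next v becomes 3; next at i=2:; next v becomes 6; next at i=3:; next v becomes 10; next at i=4:; next v becomes 15; next v becomes 7; next final value 7
verdict: not equivalent; witness: x=0, y=-6, z=-1


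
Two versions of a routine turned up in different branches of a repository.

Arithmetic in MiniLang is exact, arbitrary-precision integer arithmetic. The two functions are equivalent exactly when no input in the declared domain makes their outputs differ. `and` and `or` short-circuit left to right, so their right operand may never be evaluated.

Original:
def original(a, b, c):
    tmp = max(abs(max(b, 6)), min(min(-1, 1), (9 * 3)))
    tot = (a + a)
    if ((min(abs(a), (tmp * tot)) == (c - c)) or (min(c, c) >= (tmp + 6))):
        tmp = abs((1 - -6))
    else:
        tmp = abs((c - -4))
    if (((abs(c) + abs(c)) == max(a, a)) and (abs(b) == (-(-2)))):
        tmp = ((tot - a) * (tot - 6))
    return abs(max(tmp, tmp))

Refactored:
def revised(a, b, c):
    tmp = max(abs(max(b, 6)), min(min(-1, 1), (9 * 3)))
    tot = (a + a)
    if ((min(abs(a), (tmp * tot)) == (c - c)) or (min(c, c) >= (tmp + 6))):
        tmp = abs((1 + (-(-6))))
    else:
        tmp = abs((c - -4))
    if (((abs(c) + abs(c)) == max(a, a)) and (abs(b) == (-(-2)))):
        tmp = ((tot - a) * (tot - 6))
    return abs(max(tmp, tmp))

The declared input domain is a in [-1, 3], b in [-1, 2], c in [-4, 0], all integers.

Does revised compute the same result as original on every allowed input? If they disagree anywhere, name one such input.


Differences: arithmetic usage differs — yet all 100 inputs agree.
verdict: equivalent


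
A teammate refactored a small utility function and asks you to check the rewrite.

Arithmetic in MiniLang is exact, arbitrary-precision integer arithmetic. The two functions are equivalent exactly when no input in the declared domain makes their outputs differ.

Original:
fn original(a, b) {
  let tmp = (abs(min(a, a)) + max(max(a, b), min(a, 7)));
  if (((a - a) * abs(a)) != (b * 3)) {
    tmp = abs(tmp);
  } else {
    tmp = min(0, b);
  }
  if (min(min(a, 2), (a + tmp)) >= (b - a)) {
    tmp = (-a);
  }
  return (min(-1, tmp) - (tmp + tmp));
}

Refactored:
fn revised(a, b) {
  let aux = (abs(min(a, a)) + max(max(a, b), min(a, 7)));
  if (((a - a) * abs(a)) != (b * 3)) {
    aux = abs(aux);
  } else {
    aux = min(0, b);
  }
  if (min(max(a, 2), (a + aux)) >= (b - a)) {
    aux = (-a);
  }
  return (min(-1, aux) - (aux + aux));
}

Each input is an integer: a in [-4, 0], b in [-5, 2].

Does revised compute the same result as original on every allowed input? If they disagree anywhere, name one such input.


These are not equivalent — on a=0, b=1 the outputs split (-3 vs -1).
original: tmp=1, then (((a - a) * abs(a)) != (b * 3)) is true, then tmp=1, then (min(min(a, 2), (a + tmp)) >= (b - a)) is false, then returns -3
revised: aux=1, then (((a - a) * abs(a)) != (b * 3)) is true, then aux=1, then (min(max(a, 2), (a + aux)) >= (b - a)) is true, then aux=0, then returns -1
verdict: not equivalent; witness: a=0, b=1


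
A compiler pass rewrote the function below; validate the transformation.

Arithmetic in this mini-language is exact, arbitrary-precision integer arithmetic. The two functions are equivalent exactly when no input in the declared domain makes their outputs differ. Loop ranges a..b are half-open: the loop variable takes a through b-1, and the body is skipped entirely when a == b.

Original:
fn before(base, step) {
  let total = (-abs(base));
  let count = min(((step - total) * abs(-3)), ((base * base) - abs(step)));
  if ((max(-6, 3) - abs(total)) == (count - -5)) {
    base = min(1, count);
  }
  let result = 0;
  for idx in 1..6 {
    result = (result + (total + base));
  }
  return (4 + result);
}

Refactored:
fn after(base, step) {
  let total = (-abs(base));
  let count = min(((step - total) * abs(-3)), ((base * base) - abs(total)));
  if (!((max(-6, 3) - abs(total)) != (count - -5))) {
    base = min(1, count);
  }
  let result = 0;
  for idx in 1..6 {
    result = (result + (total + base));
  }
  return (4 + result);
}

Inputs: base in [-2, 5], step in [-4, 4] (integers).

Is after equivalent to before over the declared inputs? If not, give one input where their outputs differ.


Not equivalent: base=-1, step=4 separates them (-16 vs -6).
before: total=-1, then count=-3, then ((max(-6, 3) - abs(total)) == (count - -5)) is true, then base=-3, then result=0, then (idx=1), then result=-4, then (idx=2), then result=-8, then (idx=3), then result=-12, then (idx=4), then result=-16, then (idx=5), then result=-20, then returns -16
after: total=-1, then count=0, then (!((max(-6, 3) - abs(total)) != (count - -5))) is false, then result=0, then (idx=1), then result=-2, then (idx=2), then result=-4, then (idx=3), then result=-6, then (idx=4), then result=-8, then (idx=5), then result=-10, then returns -6
verdict: not equivalent; witness: base=-1, step=4


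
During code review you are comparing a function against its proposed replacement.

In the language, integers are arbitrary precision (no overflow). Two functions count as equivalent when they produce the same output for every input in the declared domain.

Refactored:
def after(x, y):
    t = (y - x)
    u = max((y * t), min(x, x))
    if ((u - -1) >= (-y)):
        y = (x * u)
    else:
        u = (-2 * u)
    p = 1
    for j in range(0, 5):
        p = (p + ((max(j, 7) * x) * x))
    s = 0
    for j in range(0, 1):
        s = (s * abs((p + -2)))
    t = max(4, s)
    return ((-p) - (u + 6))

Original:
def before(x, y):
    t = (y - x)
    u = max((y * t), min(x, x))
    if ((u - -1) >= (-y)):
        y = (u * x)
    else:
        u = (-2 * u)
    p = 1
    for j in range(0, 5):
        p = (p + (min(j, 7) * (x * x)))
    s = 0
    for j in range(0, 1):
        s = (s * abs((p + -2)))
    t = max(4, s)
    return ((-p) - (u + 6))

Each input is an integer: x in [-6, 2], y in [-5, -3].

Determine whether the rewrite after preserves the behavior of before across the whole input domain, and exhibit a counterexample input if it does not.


Consider the input x=-6, y=-5.
before: t=1, then u=-5, then ((u - -1) >= (-y)) is false, then u=10, then p=1, then (j=0), then p=1, then (j=1), then p=37, then (j=2), then p=109, then (j=3), then p=217, then (j=4), then p=361, then s=0, then (j=0), then s=0, then t=4, then returns -377
after: t=1, then u=-5, then ((u - -1) >= (-y)) is false, then u=10, then p=1, then (j=0), then p=253, then (j=1), then p=505, then (j=2), then p=757, then (j=3), then p=1009, then (j=4), then p=1261, then s=0, then (j=0), then s=0, then t=4, then returns -1277
-377 and -1277 differ, so these are not the same function on this domain.
verdict: not equivalent; witness: x=-6, y=-5


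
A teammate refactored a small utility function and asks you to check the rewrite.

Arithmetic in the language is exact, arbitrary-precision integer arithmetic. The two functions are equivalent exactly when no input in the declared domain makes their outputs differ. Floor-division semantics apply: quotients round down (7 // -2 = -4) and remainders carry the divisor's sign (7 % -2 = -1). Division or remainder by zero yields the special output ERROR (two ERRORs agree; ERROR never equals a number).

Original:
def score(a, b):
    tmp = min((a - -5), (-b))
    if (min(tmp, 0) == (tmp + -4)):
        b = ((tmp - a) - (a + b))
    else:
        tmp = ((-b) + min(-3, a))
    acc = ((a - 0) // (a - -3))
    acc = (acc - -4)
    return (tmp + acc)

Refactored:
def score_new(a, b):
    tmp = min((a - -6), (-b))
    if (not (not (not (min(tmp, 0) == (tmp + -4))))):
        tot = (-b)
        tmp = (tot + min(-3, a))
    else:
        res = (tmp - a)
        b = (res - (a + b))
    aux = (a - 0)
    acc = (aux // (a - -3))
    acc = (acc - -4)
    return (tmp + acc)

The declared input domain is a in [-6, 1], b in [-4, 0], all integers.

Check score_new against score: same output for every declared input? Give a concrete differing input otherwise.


These are not equivalent — on a=-2, b=-4 the outputs split (3 vs 6).
score: tmp becomes 3; next (min(tmp, 0) == (tmp + -4)) evaluates to false; next tmp becomes 1; next acc becomes -2; next acc becomes 2; next final value 3
score_new: tmp becomes 4; next (not (not (not (min(tmp, 0) == (tmp + -4))))) evaluates to false; next res becomes 6; next b becomes 12; next aux becomes -2; next acc becomes -2; next acc becomes 2; next final value 6
verdict: not equivalent; witness: a=-2, b=-4


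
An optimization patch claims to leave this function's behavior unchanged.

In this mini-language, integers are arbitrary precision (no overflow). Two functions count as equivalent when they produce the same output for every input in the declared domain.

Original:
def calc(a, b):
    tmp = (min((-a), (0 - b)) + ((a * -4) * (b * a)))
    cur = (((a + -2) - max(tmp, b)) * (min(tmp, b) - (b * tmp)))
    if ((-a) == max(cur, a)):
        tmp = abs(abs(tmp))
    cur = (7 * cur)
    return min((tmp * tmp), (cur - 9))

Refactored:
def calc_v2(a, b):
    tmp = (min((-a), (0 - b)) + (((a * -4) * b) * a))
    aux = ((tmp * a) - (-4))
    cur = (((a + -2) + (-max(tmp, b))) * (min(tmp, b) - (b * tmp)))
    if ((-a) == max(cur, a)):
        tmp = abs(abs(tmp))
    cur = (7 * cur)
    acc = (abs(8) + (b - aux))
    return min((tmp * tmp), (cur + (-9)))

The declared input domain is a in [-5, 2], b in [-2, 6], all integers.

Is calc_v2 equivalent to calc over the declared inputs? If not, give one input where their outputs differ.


This is a faithful refactor — constant usage differs; and local variable names differ; and min/max/abs usage differs; and arithmetic usage differs; and statement counts differ, but the computed results match everywhere.
Tracing a=-4, b=0: calc: tmp=0, then cur=0, then ((-a) == max(cur, a)) is false, then cur=0, then returns -9 | calc_v2: tmp=0, then aux=4, then cur=0, then ((-a) == max(cur, a)) is false, then cur=0, then acc=4, then returns -9 — matching result -9.
Every one of the 72 inputs gives matching results.
verdict: equivalent


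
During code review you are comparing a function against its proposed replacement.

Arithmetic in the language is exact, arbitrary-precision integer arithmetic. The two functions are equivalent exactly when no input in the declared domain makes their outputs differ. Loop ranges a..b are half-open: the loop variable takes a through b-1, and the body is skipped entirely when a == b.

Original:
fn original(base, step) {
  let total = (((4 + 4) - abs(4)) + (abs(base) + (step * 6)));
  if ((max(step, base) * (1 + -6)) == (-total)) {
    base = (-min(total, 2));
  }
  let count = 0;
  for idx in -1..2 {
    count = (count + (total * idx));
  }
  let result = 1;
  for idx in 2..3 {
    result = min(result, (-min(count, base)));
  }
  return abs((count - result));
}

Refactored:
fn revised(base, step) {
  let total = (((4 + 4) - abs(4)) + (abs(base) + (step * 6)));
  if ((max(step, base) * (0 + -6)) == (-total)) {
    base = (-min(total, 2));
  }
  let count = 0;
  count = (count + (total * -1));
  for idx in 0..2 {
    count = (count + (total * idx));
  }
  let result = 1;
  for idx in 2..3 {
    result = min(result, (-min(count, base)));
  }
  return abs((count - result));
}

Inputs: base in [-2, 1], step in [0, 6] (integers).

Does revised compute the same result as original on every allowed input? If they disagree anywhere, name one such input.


Evaluate both at base=1, step=0.
original: total = 5; ((max(step, base) * (1 + -6)) == (-total)) -> true; base = -2; count = 0; [idx=-1]; count = -5; [idx=0]; count = -5; [idx=1]; count = 0; result = 1; [idx=2]; result = 1; return 1
revised: total = 5; ((max(step, base) * (0 + -6)) == (-total)) -> false; count = 0; count = -5; [idx=0]; count = -5; [idx=1]; count = 0; result = 1; [idx=2]; result = 0; return 0
1 != 0, so the rewrite changes behavior.
verdict: not equivalent; witness: base=1, step=0


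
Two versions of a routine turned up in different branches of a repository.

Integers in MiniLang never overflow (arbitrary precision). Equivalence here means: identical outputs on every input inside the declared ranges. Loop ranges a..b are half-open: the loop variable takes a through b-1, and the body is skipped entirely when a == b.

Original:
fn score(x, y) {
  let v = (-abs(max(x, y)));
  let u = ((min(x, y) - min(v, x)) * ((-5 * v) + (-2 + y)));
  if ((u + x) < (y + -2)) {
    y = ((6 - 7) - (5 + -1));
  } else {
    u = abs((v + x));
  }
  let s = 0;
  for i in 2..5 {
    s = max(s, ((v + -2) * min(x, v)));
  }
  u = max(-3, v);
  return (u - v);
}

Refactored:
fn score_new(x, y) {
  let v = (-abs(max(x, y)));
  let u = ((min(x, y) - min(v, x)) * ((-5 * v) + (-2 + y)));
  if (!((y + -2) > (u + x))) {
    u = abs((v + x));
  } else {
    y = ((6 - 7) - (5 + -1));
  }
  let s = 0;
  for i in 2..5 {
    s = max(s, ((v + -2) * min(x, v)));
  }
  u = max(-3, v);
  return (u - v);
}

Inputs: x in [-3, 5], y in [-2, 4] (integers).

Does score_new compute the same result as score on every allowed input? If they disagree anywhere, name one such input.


Although boolean connective usage differs, and comparison usage differs, 63/63 inputs agree.
verdict: equivalent


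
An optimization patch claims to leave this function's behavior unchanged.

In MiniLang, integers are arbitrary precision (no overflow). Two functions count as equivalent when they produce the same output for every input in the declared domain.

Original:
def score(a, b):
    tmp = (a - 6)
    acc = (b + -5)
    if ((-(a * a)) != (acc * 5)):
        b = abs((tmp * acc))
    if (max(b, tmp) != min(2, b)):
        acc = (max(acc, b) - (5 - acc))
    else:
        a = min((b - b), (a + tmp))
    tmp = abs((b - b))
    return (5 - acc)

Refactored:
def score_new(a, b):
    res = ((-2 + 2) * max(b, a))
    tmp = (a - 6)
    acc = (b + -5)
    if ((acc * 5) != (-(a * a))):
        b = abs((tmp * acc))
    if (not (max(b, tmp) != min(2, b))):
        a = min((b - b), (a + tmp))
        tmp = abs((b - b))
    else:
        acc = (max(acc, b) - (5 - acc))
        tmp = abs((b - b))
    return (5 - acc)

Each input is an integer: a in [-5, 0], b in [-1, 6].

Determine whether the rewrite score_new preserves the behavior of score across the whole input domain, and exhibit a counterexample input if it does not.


Equivalent — the differences include statement counts differ; also min/max/abs usage differs; also local variable names differ; also constant usage differs; also boolean connective usage differs; also arithmetic usage differs, yet no declared input distinguishes the two.
One worked example (a=-3, b=4) — score: tmp=-9, then acc=-1, then ((-(a * a)) != (acc * 5)) is true, then b=9, then (max(b, tmp) != min(2, b)) is true, then acc=3, then tmp=0, then returns 2; score_new: res=0, then tmp=-9, then acc=-1, then ((acc * 5) != (-(a * a))) is true, then b=9, then (not (max(b, tmp) != min(2, b))) is false, then acc=3, then tmp=0, then returns 2; agreement on 2.
An exhaustive pass over the 48 declared inputs shows identical outputs.
verdict: equivalent


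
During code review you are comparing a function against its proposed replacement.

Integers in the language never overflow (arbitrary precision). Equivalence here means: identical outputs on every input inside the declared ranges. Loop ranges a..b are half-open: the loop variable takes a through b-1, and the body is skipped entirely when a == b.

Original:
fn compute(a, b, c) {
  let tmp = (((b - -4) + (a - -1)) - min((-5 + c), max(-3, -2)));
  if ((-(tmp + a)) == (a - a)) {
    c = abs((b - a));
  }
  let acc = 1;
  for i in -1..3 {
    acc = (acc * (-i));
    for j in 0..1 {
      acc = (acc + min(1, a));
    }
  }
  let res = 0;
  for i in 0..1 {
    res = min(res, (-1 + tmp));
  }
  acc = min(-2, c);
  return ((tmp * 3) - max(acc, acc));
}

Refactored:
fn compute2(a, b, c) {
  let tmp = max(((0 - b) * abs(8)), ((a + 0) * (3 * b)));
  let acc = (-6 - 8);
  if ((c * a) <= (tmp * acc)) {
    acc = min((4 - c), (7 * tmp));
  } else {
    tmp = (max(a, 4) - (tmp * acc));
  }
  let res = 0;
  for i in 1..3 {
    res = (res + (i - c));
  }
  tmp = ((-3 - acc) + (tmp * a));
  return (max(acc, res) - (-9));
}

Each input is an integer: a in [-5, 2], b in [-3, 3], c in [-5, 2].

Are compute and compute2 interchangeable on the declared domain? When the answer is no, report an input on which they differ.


Not equivalent: a=-5, b=-3, c=-5 separates them (26 vs 22).
compute: tmp = 7; ((-(tmp + a)) == (a - a)) -> false; acc = 1; [i=-1]; acc = 1; [j=0]; acc = -4; [i=0]; acc = 0; [j=0]; acc = -5; [i=1]; acc = 5; [j=0]; acc = 0; [i=2]; acc = 0; [j=0]; acc = -5; res = 0; [i=0]; res = 0; acc = -5; return 26
compute2: tmp = 45; acc = -14; ((c * a) <= (tmp * acc)) -> false; tmp = 634; res = 0; [i=1]; res = 6; [i=2]; res = 13; tmp = -3159; return 22
verdict: not equivalent; witness: a=-5, b=-3, c=-5


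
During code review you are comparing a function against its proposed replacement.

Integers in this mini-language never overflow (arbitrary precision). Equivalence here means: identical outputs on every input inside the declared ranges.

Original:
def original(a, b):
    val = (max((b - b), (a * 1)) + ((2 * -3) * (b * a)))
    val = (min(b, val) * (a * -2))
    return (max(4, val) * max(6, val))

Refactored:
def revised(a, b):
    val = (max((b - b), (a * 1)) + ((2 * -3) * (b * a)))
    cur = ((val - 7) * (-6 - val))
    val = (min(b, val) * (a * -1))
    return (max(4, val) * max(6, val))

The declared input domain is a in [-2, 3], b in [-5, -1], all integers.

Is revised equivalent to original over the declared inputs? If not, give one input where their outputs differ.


There is a counterexample at a=1, b=-5: 100 on one side, 30 on the other.
original: val = 31; val = 10; return 100
revised: val = 31; cur = -888; val = 5; return 30
verdict: not equivalent; witness: a=1, b=-5


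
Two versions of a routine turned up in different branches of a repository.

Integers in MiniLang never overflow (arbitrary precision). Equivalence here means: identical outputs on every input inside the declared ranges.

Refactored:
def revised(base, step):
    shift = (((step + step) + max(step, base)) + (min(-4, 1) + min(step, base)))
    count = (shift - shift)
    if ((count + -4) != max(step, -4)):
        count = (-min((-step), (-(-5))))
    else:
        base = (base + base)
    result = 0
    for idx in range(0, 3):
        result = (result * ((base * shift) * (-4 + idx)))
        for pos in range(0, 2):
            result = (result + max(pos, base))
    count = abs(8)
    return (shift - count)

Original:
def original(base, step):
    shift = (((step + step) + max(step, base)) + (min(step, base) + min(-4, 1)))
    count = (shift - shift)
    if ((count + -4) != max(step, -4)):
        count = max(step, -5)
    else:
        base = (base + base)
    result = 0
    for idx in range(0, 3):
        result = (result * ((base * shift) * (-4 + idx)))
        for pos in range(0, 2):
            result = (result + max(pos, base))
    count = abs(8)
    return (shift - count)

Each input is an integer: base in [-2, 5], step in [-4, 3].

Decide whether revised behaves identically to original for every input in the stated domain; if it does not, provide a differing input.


Changes here: min/max/abs usage differs; the full 64-point sweep finds no disagreement.
verdict: equivalent


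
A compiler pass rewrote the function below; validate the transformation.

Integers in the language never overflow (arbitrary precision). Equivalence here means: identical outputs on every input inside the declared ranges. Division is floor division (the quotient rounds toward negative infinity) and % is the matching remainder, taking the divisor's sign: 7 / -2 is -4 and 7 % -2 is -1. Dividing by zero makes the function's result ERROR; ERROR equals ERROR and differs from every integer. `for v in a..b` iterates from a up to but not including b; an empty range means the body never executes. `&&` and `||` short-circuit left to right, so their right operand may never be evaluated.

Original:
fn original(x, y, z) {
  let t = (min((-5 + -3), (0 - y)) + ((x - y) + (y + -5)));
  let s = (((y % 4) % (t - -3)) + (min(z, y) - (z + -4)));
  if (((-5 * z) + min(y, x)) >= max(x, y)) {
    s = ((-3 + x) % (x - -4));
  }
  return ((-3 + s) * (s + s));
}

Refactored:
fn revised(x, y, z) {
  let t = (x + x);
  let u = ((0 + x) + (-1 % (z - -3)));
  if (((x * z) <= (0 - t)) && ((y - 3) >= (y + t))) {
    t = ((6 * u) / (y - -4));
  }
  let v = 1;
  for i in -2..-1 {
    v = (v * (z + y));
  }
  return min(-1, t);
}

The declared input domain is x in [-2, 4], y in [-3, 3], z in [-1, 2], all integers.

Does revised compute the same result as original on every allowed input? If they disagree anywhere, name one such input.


Consider the input x=-2, y=-3, z=-1.
original: t=-15, then s=-9, then (((-5 * z) + min(y, x)) >= max(x, y)) is true, then s=1, then returns -4
revised: t=-4, then u=-1, then (((x * z) <= (0 - t)) && ((y - 3) >= (y + t))) is true, then t=-6, then v=1, then (i=-2), then v=-4, then returns -6
-4 and -6 differ, so these are not the same function on this domain.
verdict: not equivalent; witness: x=-2, y=-3, z=-1


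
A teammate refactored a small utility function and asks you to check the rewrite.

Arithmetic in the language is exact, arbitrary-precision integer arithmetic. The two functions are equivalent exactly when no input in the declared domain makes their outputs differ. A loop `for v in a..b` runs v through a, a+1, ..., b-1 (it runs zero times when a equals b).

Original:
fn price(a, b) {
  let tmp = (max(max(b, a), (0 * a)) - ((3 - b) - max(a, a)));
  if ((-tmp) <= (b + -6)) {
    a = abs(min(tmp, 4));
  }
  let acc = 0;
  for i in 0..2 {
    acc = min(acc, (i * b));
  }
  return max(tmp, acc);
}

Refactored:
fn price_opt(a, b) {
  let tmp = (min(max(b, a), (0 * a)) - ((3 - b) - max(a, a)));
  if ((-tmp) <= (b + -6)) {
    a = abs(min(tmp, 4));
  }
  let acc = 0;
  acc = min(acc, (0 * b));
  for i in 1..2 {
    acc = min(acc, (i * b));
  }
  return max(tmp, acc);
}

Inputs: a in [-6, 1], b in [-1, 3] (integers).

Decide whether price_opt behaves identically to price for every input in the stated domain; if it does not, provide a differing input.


These are not equivalent — on a=-2, b=3 the outputs split (1 vs 0).
price: tmp becomes 1; next ((-tmp) <= (b + -6)) evaluates to false; next acc becomes 0; next at i=0:; next acc becomes 0; next at i=1:; next acc becomes 0; next final value 1
price_opt: tmp becomes -2; next ((-tmp) <= (b + -6)) evaluates to false; next acc becomes 0; next acc becomes 0; next at i=1:; next acc becomes 0; next final value 0
verdict: not equivalent; witness: a=-2, b=3


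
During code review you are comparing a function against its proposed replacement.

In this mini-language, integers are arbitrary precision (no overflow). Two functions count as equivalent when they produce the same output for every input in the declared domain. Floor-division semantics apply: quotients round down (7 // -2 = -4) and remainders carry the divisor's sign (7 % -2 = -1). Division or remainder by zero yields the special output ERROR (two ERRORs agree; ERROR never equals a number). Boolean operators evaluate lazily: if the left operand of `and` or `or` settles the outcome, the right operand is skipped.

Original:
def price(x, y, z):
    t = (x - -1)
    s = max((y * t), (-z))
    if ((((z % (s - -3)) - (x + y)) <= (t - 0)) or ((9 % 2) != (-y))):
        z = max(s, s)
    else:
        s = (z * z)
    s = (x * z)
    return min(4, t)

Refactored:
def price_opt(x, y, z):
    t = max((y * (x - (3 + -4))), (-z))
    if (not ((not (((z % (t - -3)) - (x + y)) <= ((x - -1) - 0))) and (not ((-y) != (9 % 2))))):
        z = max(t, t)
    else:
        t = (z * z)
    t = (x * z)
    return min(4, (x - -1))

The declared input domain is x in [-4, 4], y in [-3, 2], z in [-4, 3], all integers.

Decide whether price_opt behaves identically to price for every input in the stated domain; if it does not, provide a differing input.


This is a faithful refactor — arithmetic usage differs, plus statement counts differ, plus boolean connective usage differs, plus constant usage differs, plus local variable names differ, but the computed results match everywhere.
Tracing x=-2, y=2, z=-1: price: t := -1 | s := 1 | ((((z % (s - -3)) - (x + y)) <= (t - 0)) or ((9 % 2) != (-y))): true | z := 1 | s := -2 | result -1 | price_opt: t := 1 | (not ((not (((z % (t - -3)) - (x + y)) <= ((x - -1) - 0))) and (not ((-y) != (9 % 2))))): true | z := 1 | t := -2 | result -1 — matching result -1.
An exhaustive pass over the 432 declared inputs shows identical outputs.
verdict: equivalent


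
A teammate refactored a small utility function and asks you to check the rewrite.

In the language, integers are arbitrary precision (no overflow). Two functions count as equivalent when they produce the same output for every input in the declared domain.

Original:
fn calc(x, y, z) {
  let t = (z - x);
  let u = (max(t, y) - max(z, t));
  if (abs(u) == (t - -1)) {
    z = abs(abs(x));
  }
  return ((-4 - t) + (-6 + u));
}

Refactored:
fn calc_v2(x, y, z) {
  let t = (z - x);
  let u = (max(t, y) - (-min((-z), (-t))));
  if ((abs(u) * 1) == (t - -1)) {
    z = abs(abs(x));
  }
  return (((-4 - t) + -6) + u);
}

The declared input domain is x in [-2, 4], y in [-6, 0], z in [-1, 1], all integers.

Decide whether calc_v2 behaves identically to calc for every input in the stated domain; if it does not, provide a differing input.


Reading the diff, among the changes: min/max/abs usage differs; and constant usage differs; and arithmetic usage differs.
Tracing x=1, y=-2, z=-1: calc: t=-2, then u=-1, then (abs(u) == (t - -1)) is false, then returns -9 | calc_v2: t=-2, then u=-1, then ((abs(u) * 1) == (t - -1)) is false, then returns -9 — matching result -9.
Every one of the 147 inputs gives matching results.
verdict: equivalent


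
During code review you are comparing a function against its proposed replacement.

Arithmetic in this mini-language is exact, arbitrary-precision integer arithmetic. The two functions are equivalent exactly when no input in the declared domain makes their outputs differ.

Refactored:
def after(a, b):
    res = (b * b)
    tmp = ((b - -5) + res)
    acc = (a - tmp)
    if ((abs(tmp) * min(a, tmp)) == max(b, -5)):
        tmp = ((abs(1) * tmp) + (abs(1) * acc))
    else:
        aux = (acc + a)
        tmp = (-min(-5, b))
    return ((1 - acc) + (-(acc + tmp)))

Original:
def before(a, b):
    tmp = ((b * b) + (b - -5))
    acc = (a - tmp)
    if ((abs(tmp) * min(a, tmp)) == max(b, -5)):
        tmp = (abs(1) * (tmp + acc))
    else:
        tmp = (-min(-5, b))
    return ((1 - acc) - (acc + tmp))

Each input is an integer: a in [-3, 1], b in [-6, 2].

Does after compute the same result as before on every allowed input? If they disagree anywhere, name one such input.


Side by side, the visible changes include: min/max/abs usage differs, plus local variable names differ, plus statement counts differ, plus constant usage differs, plus arithmetic usage differs.
Tracing a=0, b=-5: before: tmp=25, then acc=-25, then ((abs(tmp) * min(a, tmp)) == max(b, -5)) is false, then tmp=5, then returns 46 | after: res=25, then tmp=25, then acc=-25, then ((abs(tmp) * min(a, tmp)) == max(b, -5)) is false, then aux=-25, then tmp=5, then returns 46 — matching result 46.
Sweeping the whole domain (45 inputs) finds no disagreement.
verdict: equivalent


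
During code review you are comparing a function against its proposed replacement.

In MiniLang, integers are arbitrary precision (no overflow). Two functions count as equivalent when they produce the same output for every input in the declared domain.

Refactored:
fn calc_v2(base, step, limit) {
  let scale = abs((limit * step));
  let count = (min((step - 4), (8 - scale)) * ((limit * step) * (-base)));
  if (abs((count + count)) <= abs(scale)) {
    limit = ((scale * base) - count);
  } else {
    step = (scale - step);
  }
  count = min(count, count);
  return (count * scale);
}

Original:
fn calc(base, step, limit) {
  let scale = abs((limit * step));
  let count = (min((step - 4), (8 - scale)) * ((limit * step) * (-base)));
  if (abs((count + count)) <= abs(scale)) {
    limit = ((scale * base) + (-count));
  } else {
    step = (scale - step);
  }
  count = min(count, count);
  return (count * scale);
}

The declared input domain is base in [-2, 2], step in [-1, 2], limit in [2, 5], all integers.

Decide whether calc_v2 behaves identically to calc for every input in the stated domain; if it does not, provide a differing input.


Comparing the listings, the differences include: arithmetic usage differs.
Tracing base=0, step=0, limit=4: calc: scale := 0 | count := 0 | (abs((count + count)) <= abs(scale)): true | limit := 0 | count := 0 | result 0 | calc_v2: scale := 0 | count := 0 | (abs((count + count)) <= abs(scale)): true | limit := 0 | count := 0 | result 0 — matching result 0.
Across all 80 domain points the two functions coincide.
verdict: equivalent


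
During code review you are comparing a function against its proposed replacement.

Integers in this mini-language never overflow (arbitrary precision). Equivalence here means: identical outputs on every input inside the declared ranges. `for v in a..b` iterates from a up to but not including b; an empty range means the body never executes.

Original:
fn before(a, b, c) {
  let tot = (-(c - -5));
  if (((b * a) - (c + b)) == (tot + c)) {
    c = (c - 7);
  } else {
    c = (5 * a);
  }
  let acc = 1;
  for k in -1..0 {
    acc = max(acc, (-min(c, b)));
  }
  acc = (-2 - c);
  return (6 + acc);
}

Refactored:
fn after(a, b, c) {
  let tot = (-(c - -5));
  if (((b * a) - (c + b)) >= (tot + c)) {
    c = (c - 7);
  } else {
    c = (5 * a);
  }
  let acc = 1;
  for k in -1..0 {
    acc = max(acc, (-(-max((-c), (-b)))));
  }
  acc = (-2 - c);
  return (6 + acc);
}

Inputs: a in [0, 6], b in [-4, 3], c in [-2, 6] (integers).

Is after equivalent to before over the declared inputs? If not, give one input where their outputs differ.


Take a=0, b=-4, c=-2.
before: tot = -3; (((b * a) - (c + b)) == (tot + c)) -> false; c = 0; acc = 1; [k=-1]; acc = 4; acc = -2; return 4
after: tot = -3; (((b * a) - (c + b)) >= (tot + c)) -> true; c = -9; acc = 1; [k=-1]; acc = 9; acc = 7; return 13
4 and 13 differ, so these are not the same function on this domain.
verdict: not equivalent; witness: a=0, b=-4, c=-2


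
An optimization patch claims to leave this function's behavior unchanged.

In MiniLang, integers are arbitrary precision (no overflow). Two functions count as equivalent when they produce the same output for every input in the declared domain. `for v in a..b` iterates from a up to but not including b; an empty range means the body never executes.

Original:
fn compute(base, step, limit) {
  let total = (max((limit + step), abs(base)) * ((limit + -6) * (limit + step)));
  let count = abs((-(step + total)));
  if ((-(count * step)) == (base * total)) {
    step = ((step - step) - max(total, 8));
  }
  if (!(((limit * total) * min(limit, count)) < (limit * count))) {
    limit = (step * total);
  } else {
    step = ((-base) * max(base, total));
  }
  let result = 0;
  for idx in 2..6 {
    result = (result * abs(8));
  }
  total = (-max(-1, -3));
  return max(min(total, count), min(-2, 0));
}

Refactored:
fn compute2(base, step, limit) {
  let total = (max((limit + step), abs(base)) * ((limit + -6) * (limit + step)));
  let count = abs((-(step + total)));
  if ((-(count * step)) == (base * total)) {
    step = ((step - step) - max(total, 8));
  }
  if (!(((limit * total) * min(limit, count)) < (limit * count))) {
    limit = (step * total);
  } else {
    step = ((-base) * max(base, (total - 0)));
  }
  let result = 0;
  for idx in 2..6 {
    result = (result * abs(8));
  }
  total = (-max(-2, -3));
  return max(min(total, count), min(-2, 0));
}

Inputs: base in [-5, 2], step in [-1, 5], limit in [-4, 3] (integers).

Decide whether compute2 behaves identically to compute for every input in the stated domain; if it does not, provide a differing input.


At base=-5, step=-1, limit=-4: compute gives 1, compute2 gives 2.
verdict: not equivalent; witness: base=-5, step=-1, limit=-4


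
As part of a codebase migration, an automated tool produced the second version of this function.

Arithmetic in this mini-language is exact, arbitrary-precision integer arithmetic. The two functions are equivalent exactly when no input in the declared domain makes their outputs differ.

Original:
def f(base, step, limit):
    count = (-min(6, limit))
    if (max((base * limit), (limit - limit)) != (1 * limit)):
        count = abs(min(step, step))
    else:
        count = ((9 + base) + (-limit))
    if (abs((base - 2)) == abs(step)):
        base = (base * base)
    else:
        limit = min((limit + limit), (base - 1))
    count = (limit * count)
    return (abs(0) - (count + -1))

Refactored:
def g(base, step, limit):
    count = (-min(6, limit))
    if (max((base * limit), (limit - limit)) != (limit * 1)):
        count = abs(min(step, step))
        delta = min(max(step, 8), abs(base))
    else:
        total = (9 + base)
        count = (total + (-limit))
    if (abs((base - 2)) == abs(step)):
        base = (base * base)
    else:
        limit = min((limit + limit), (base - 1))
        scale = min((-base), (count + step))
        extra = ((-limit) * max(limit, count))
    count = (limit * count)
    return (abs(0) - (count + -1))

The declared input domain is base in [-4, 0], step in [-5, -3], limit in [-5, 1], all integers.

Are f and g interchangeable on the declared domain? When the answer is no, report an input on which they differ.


The two versions differ — the changes include arithmetic usage differs; and min/max/abs usage differs; and statement counts differ; and local variable names differ; and constant usage differs.
Spot check at base=-3, step=-3, limit=1 — f: count = -1; (max((base * limit), (limit - limit)) != (1 * limit)) -> true; count = 3; (abs((base - 2)) == abs(step)) -> false; limit = -4; count = -12; return 13. g: count = -1; (max((base * limit), (limit - limit)) != (limit * 1)) -> true; count = 3; delta = 3; (abs((base - 2)) == abs(step)) -> false; limit = -4; scale = 0; extra = 12; count = -12; return 13. Both give 13.
Sweeping the whole domain (105 inputs) finds no disagreement.
verdict: equivalent
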